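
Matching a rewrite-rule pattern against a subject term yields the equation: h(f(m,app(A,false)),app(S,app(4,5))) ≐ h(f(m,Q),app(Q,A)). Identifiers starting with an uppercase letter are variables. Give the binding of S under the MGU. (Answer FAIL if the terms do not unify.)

app(app(4,5),false)

Decompose h/2: f(m,app(A,false)) ≐ f(m,Q),  app(S,app(4,5)) ≐ app(Q,A).
Decompose f/2: m ≐ m,  app(A,false) ≐ Q.
Delete trivial equation m ≐ m.
Bind Q := app(A,false); substituting into the remaining equation gives: app(S,app(4,5)) ≐ app(app(A,false),A).
Decompose app/2: S ≐ app(A,false),  app(4,5) ≐ A.
Bind S := app(A,false); no other remaining equation mentions S.
Bind A := app(4,5). Substituting into the earlier bindings gives Q := app(app(4,5),false), S := app(app(4,5),false).
MGU = { Q ↦ app(app(4,5),false), S ↦ app(app(4,5),false), A ↦ app(4,5) }, so S ↦ app(app(4,5),false).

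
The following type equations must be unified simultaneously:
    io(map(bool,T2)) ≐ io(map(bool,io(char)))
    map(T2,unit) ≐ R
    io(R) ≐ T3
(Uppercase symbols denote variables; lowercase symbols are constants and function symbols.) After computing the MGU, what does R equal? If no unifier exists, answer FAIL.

Decompose io/1: map(bool,T2) ≐ map(bool,io(char)).
Decompose map/2: bool ≐ bool,  T2 ≐ io(char).
Delete trivial equation bool ≐ bool.
Bind T2 := io(char); substituting into the one remaining equation that mentions T2 gives: map(io(char),unit) ≐ R.
Bind R := map(io(char),unit); substituting into the remaining equation gives: io(map(io(char),unit)) ≐ T3.
Bind T3 := io(map(io(char),unit)).
MGU = { T2 ↦ io(char), R ↦ map(io(char),unit), T3 ↦ io(map(io(char),unit)) }, so R ↦ map(io(char),unit).

map(io(char),unit)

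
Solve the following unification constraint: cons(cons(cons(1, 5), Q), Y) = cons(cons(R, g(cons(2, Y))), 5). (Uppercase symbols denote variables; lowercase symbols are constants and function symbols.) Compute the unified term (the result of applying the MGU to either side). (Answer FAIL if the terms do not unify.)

Decompose cons/2: cons(cons(1, 5), Q) = cons(R, g(cons(2, Y))),  Y = 5.
Decompose cons/2: cons(1, 5) = R,  Q = g(cons(2, Y)).
Bind R := cons(1, 5); no other remaining equation mentions R.
Bind Q := g(cons(2, Y)); no other remaining equation mentions Q.
Bind Y := 5. Substituting into the earlier binding gives Q := g(cons(2, 5)).
Applying the MGU to either side gives cons(cons(cons(1, 5), g(cons(2, 5))), 5).

cons(cons(cons(1, 5), g(cons(2, 5))), 5)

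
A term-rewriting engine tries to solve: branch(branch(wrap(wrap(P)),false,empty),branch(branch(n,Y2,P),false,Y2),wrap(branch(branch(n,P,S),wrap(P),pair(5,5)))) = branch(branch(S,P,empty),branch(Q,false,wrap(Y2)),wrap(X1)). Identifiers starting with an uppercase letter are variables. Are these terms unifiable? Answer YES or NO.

NO

Decompose branch/3: branch(wrap(wrap(P)),false,empty) = branch(S,P,empty),  branch(branch(n,Y2,P),false,Y2) = branch(Q,false,wrap(Y2)),  wrap(branch(branch(n,P,S),wrap(P),pair(5,5))) = wrap(X1).
Decompose branch/3: wrap(wrap(P)) = S,  false = P,  empty = empty.
Bind S := wrap(wrap(P)); substituting into the one remaining equation that mentions S gives: wrap(branch(branch(n,P,wrap(wrap(P))),wrap(P),pair(5,5))) = wrap(X1).
Bind P := false; substituting into the 2 remaining equations that mention P gives: branch(branch(n,Y2,false),false,Y2) = branch(Q,false,wrap(Y2)),  wrap(branch(branch(n,false,wrap(wrap(false))),wrap(false),pair(5,5))) = wrap(X1). Substituting into the earlier binding gives S := wrap(wrap(false)).
Delete trivial equation empty = empty.
Decompose branch/3: branch(n,Y2,false) = Q,  false = false,  Y2 = wrap(Y2).
Bind Q := branch(n,Y2,false); no other remaining equation mentions Q.
Delete trivial equation false = false.
Occurs check fails: Y2 occurs in wrap(Y2); the equation Y2 = wrap(Y2) has no finite solution.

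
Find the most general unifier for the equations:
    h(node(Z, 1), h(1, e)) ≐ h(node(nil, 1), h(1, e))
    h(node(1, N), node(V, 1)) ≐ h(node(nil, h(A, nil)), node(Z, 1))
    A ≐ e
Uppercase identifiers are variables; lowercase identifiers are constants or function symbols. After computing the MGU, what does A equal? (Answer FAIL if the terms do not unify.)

Decompose h/2: node(Z, 1) ≐ node(nil, 1),  h(1, e) ≐ h(1, e).
Decompose node/2: Z ≐ nil,  1 ≐ 1.
Bind Z := nil; substituting into the one remaining equation that mentions Z gives: h(node(1, N), node(V, 1)) ≐ h(node(nil, h(A, nil)), node(nil, 1)).
Delete trivial equation 1 ≐ 1.
Delete trivial equation h(1, e) ≐ h(1, e).
Decompose h/2: node(1, N) ≐ node(nil, h(A, nil)),  node(V, 1) ≐ node(nil, 1).
Decompose node/2: 1 ≐ nil,  N ≐ h(A, nil).
Clash: constants 1 and nil differ; no unifier exists.

FAIL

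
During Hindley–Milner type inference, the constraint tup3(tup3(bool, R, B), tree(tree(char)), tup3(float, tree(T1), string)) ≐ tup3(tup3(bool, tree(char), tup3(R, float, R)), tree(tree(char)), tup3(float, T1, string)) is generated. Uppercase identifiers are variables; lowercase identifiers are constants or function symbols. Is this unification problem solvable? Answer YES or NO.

NO

Decompose tup3/3: tup3(bool, R, B) ≐ tup3(bool, tree(char), tup3(R, float, R)),  tree(tree(char)) ≐ tree(tree(char)),  tup3(float, tree(T1), string) ≐ tup3(float, T1, string).
Decompose tup3/3: bool ≐ bool,  R ≐ tree(char),  B ≐ tup3(R, float, R).
Delete trivial equation bool ≐ bool.
Bind R := tree(char); substituting into the one remaining equation that mentions R gives: B ≐ tup3(tree(char), float, tree(char)).
Bind B := tup3(tree(char), float, tree(char)); no other remaining equation mentions B.
Delete trivial equation tree(tree(char)) ≐ tree(tree(char)).
Decompose tup3/3: float ≐ float,  tree(T1) ≐ T1,  string ≐ string.
Delete trivial equation float ≐ float.
Occurs check fails: T1 occurs in tree(T1); the equation T1 ≐ tree(T1) has no finite solution.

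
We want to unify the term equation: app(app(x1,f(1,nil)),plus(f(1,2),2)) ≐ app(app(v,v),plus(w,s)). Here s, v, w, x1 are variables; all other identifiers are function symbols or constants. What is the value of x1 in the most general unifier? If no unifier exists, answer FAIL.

Decompose app/2: app(x1,f(1,nil)) ≐ app(v,v),  plus(f(1,2),2) ≐ plus(w,s).
Decompose app/2: x1 ≐ v,  f(1,nil) ≐ v.
Bind x1 := v; no other remaining equation mentions x1.
Bind v := f(1,nil); no other remaining equation mentions v. Substituting into the earlier binding gives x1 := f(1,nil).
Decompose plus/2: f(1,2) ≐ w,  2 ≐ s.
Bind w := f(1,2); no other remaining equation mentions w.
Bind s := 2.
MGU = { x1 -> f(1,nil), v -> f(1,nil), w -> f(1,2), s -> 2 }, so x1 -> f(1,nil).

f(1,nil)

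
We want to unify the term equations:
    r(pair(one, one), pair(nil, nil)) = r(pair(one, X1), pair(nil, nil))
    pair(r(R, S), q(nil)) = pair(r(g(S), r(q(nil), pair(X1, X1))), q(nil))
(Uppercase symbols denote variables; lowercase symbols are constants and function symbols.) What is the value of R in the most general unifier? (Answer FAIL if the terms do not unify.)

g(r(q(nil), pair(one, one)))

Decompose r/2: pair(one, one) = pair(one, X1),  pair(nil, nil) = pair(nil, nil).
Decompose pair/2: one = one,  one = X1.
Delete trivial equation one = one.
Bind X1 := one; substituting into the one remaining equation that mentions X1 gives: pair(r(R, S), q(nil)) = pair(r(g(S), r(q(nil), pair(one, one))), q(nil)).
Delete trivial equation pair(nil, nil) = pair(nil, nil).
Decompose pair/2: r(R, S) = r(g(S), r(q(nil), pair(one, one))),  q(nil) = q(nil).
Decompose r/2: R = g(S),  S = r(q(nil), pair(one, one)).
Bind R := g(S); no other remaining equation mentions R.
Bind S := r(q(nil), pair(one, one)); no other remaining equation mentions S. Substituting into the earlier binding gives R := g(r(q(nil), pair(one, one))).
Delete trivial equation q(nil) = q(nil).
MGU = { X1 ↦ one, R ↦ g(r(q(nil), pair(one, one))), S ↦ r(q(nil), pair(one, one)) }, so R ↦ g(r(q(nil), pair(one, one))).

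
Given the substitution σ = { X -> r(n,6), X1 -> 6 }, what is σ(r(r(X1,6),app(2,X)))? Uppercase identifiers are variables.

r(r(6,6),app(2,r(n,6)))

Replace each occurrence of X with r(n,6).
Replace each occurrence of X1 with 6.
Result: r(r(6,6),app(2,r(n,6))).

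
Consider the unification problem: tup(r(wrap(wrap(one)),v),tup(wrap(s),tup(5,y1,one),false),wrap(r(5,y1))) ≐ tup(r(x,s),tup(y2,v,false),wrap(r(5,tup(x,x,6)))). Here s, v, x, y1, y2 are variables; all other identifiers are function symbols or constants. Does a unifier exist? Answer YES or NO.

YES

Decompose tup/3: r(wrap(wrap(one)),v) ≐ r(x,s),  tup(wrap(s),tup(5,y1,one),false) ≐ tup(y2,v,false),  wrap(r(5,y1)) ≐ wrap(r(5,tup(x,x,6))).
Decompose r/2: wrap(wrap(one)) ≐ x,  v ≐ s.
Bind x := wrap(wrap(one)); substituting into the one remaining equation that mentions x gives: wrap(r(5,y1)) ≐ wrap(r(5,tup(wrap(wrap(one)),wrap(wrap(one)),6))).
Bind v := s; substituting into the one remaining equation that mentions v gives: tup(wrap(s),tup(5,y1,one),false) ≐ tup(y2,s,false).
Decompose tup/3: wrap(s) ≐ y2,  tup(5,y1,one) ≐ s,  false ≐ false.
Bind y2 := wrap(s); no other remaining equation mentions y2.
Bind s := tup(5,y1,one); no other remaining equation mentions s. Substituting into the earlier bindings gives v := tup(5,y1,one), y2 := wrap(tup(5,y1,one)).
Delete trivial equation false ≐ false.
Decompose wrap/1: r(5,y1) ≐ r(5,tup(wrap(wrap(one)),wrap(wrap(one)),6)).
Decompose r/2: 5 ≐ 5,  y1 ≐ tup(wrap(wrap(one)),wrap(wrap(one)),6).
Delete trivial equation 5 ≐ 5.
Bind y1 := tup(wrap(wrap(one)),wrap(wrap(one)),6). Substituting into the earlier bindings gives v := tup(5,tup(wrap(wrap(one)),wrap(wrap(one)),6),one), y2 := wrap(tup(5,tup(wrap(wrap(one)),wrap(wrap(one)),6),one)), s := tup(5,tup(wrap(wrap(one)),wrap(wrap(one)),6),one).
No equations remain and no clash or occurs-check failure arose, so a unifier exists.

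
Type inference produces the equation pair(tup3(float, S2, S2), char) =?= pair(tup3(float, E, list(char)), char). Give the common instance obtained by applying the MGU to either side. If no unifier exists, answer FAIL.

pair(tup3(float, list(char), list(char)), char)

Decompose pair/2: tup3(float, S2, S2) =?= tup3(float, E, list(char)),  char =?= char.
Decompose tup3/3: float =?= float,  S2 =?= E,  S2 =?= list(char).
Delete trivial equation float =?= float.
Bind S2 := E; substituting into the one remaining equation that mentions S2 gives: E =?= list(char).
Bind E := list(char); no other remaining equation mentions E. Substituting into the earlier binding gives S2 := list(char).
Delete trivial equation char =?= char.
Applying the MGU to either side gives pair(tup3(float, list(char), list(char)), char).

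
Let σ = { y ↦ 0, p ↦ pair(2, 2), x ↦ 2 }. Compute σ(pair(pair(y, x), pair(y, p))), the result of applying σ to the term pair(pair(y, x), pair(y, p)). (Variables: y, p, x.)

pair(pair(0, 2), pair(0, pair(2, 2)))

Replace each occurrence of y with 0.
Replace each occurrence of p with pair(2, 2).
Replace each occurrence of x with 2.
Result: pair(pair(0, 2), pair(0, pair(2, 2))).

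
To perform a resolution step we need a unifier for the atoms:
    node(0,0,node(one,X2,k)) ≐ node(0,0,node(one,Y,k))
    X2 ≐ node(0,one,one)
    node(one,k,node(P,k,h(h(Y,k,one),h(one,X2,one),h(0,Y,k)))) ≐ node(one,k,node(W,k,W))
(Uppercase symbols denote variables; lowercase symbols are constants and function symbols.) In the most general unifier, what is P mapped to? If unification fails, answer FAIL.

h(h(node(0,one,one),k,one),h(one,node(0,one,one),one),h(0,node(0,one,one),k))

Decompose node/3: 0 ≐ 0,  0 ≐ 0,  node(one,X2,k) ≐ node(one,Y,k).
Delete trivial equation 0 ≐ 0.
Delete trivial equation 0 ≐ 0.
Decompose node/3: one ≐ one,  X2 ≐ Y,  k ≐ k.
Delete trivial equation one ≐ one.
Bind X2 := Y; substituting into the 2 remaining equations that mention X2 gives: Y ≐ node(0,one,one),  node(one,k,node(P,k,h(h(Y,k,one),h(one,Y,one),h(0,Y,k)))) ≐ node(one,k,node(W,k,W)).
Delete trivial equation k ≐ k.
Bind Y := node(0,one,one); substituting into the remaining equation gives: node(one,k,node(P,k,h(h(node(0,one,one),k,one),h(one,node(0,one,one),one),h(0,node(0,one,one),k)))) ≐ node(one,k,node(W,k,W)). Substituting into the earlier binding gives X2 := node(0,one,one).
Decompose node/3: one ≐ one,  k ≐ k,  node(P,k,h(h(node(0,one,one),k,one),h(one,node(0,one,one),one),h(0,node(0,one,one),k))) ≐ node(W,k,W).
Delete trivial equation one ≐ one.
Delete trivial equation k ≐ k.
Decompose node/3: P ≐ W,  k ≐ k,  h(h(node(0,one,one),k,one),h(one,node(0,one,one),one),h(0,node(0,one,one),k)) ≐ W.
Bind P := W; no other remaining equation mentions P.
Delete trivial equation k ≐ k.
Bind W := h(h(node(0,one,one),k,one),h(one,node(0,one,one),one),h(0,node(0,one,one),k)). Substituting into the earlier binding gives P := h(h(node(0,one,one),k,one),h(one,node(0,one,one),one),h(0,node(0,one,one),k)).
MGU = { X2 -> node(0,one,one), Y -> node(0,one,one), P -> h(h(node(0,one,one),k,one),h(one,node(0,one,one),one),h(0,node(0,one,one),k)), W -> h(h(node(0,one,one),k,one),h(one,node(0,one,one),one),h(0,node(0,one,one),k)) }, so P -> h(h(node(0,one,one),k,one),h(one,node(0,one,one),one),h(0,node(0,one,one),k)).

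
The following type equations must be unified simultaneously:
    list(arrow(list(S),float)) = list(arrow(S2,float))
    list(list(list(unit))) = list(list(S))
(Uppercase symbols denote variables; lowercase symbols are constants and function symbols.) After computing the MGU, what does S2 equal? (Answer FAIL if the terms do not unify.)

list(list(unit))

Decompose list/1: arrow(list(S),float) = arrow(S2,float).
Decompose arrow/2: list(S) = S2,  float = float.
Bind S2 := list(S); no other remaining equation mentions S2.
Delete trivial equation float = float.
Decompose list/1: list(list(unit)) = list(S).
Decompose list/1: list(unit) = S.
Bind S := list(unit). Substituting into the earlier binding gives S2 := list(list(unit)).
MGU = { S2 := list(list(unit)), S := list(unit) }, so S2 := list(list(unit)).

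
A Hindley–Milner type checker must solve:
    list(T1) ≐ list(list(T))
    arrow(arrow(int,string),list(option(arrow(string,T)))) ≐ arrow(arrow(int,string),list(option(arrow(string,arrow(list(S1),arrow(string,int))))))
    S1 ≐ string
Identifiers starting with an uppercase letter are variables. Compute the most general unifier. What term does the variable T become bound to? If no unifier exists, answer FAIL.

arrow(list(string),arrow(string,int))

Decompose list/1: T1 ≐ list(T).
Bind T1 := list(T); no other remaining equation mentions T1.
Decompose arrow/2: arrow(int,string) ≐ arrow(int,string),  list(option(arrow(string,T))) ≐ list(option(arrow(string,arrow(list(S1),arrow(string,int))))).
Delete trivial equation arrow(int,string) ≐ arrow(int,string).
Decompose list/1: option(arrow(string,T)) ≐ option(arrow(string,arrow(list(S1),arrow(string,int)))).
Decompose option/1: arrow(string,T) ≐ arrow(string,arrow(list(S1),arrow(string,int))).
Decompose arrow/2: string ≐ string,  T ≐ arrow(list(S1),arrow(string,int)).
Delete trivial equation string ≐ string.
Bind T := arrow(list(S1),arrow(string,int)); no other remaining equation mentions T. Substituting into the earlier binding gives T1 := list(arrow(list(S1),arrow(string,int))).
Bind S1 := string. Substituting into the earlier bindings gives T1 := list(arrow(list(string),arrow(string,int))), T := arrow(list(string),arrow(string,int)).
MGU = { T1 -> list(arrow(list(string),arrow(string,int))), T -> arrow(list(string),arrow(string,int)), S1 -> string }, so T -> arrow(list(string),arrow(string,int)).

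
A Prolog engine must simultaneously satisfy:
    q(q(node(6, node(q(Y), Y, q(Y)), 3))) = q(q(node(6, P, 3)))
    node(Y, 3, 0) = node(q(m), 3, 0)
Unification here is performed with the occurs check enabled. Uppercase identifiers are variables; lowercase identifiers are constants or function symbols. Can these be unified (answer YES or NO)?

YES

Decompose q/1: q(node(6, node(q(Y), Y, q(Y)), 3)) = q(node(6, P, 3)).
Decompose q/1: node(6, node(q(Y), Y, q(Y)), 3) = node(6, P, 3).
Decompose node/3: 6 = 6,  node(q(Y), Y, q(Y)) = P,  3 = 3.
Delete trivial equation 6 = 6.
Bind P := node(q(Y), Y, q(Y)); no other remaining equation mentions P.
Delete trivial equation 3 = 3.
Decompose node/3: Y = q(m),  3 = 3,  0 = 0.
Bind Y := q(m); no other remaining equation mentions Y. Substituting into the earlier binding gives P := node(q(q(m)), q(m), q(q(m))).
Delete trivial equation 3 = 3.
Delete trivial equation 0 = 0.
No equations remain and no clash or occurs-check failure arose, so a unifier exists.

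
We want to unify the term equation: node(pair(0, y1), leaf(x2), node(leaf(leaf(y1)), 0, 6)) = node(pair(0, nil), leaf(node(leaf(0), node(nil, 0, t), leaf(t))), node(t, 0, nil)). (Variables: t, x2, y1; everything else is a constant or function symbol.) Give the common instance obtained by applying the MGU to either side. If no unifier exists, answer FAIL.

Decompose node/3: pair(0, y1) = pair(0, nil),  leaf(x2) = leaf(node(leaf(0), node(nil, 0, t), leaf(t))),  node(leaf(leaf(y1)), 0, 6) = node(t, 0, nil).
Decompose pair/2: 0 = 0,  y1 = nil.
Delete trivial equation 0 = 0.
Bind y1 := nil; substituting into the one remaining equation that mentions y1 gives: node(leaf(leaf(nil)), 0, 6) = node(t, 0, nil).
Decompose leaf/1: x2 = node(leaf(0), node(nil, 0, t), leaf(t)).
Bind x2 := node(leaf(0), node(nil, 0, t), leaf(t)); no other remaining equation mentions x2.
Decompose node/3: leaf(leaf(nil)) = t,  0 = 0,  6 = nil.
Bind t := leaf(leaf(nil)); no other remaining equation mentions t. Substituting into the earlier binding gives x2 := node(leaf(0), node(nil, 0, leaf(leaf(nil))), leaf(leaf(leaf(nil)))).
Delete trivial equation 0 = 0.
Clash: constants 6 and nil differ; no unifier exists.

FAIL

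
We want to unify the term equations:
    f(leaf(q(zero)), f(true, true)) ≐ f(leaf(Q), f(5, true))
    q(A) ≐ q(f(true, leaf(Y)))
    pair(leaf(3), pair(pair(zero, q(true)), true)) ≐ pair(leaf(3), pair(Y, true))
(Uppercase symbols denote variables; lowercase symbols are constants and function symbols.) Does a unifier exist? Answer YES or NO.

NO

Decompose f/2: leaf(q(zero)) ≐ leaf(Q),  f(true, true) ≐ f(5, true).
Decompose leaf/1: q(zero) ≐ Q.
Bind Q := q(zero); no other remaining equation mentions Q.
Decompose f/2: true ≐ 5,  true ≐ true.
Clash: constants true and 5 differ; no unifier exists.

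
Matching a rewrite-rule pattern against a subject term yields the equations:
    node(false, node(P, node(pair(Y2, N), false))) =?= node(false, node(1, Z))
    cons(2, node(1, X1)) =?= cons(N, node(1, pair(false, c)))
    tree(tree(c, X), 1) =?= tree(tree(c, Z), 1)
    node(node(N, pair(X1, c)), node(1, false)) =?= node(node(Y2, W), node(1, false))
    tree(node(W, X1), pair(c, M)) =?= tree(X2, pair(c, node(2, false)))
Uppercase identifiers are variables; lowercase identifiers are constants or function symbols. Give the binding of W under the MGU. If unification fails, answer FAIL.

pair(pair(false, c), c)

Decompose node/2: false =?= false,  node(P, node(pair(Y2, N), false)) =?= node(1, Z).
Delete trivial equation false =?= false.
Decompose node/2: P =?= 1,  node(pair(Y2, N), false) =?= Z.
Bind P := 1; no other remaining equation mentions P.
Bind Z := node(pair(Y2, N), false); substituting into the one remaining equation that mentions Z gives: tree(tree(c, X), 1) =?= tree(tree(c, node(pair(Y2, N), false)), 1).
Decompose cons/2: 2 =?= N,  node(1, X1) =?= node(1, pair(false, c)).
Bind N := 2; substituting into the 2 remaining equations that mention N gives: tree(tree(c, X), 1) =?= tree(tree(c, node(pair(Y2, 2), false)), 1),  node(node(2, pair(X1, c)), node(1, false)) =?= node(node(Y2, W), node(1, false)). Substituting into the earlier binding gives Z := node(pair(Y2, 2), false).
Decompose node/2: 1 =?= 1,  X1 =?= pair(false, c).
Delete trivial equation 1 =?= 1.
Bind X1 := pair(false, c); substituting into the 2 remaining equations that mention X1 gives: node(node(2, pair(pair(false, c), c)), node(1, false)) =?= node(node(Y2, W), node(1, false)),  tree(node(W, pair(false, c)), pair(c, M)) =?= tree(X2, pair(c, node(2, false))).
Decompose tree/2: tree(c, X) =?= tree(c, node(pair(Y2, 2), false)),  1 =?= 1.
Decompose tree/2: c =?= c,  X =?= node(pair(Y2, 2), false).
Delete trivial equation c =?= c.
Bind X := node(pair(Y2, 2), false); no other remaining equation mentions X.
Delete trivial equation 1 =?= 1.
Decompose node/2: node(2, pair(pair(false, c), c)) =?= node(Y2, W),  node(1, false) =?= node(1, false).
Decompose node/2: 2 =?= Y2,  pair(pair(false, c), c) =?= W.
Bind Y2 := 2; no other remaining equation mentions Y2. Substituting into the earlier bindings gives Z := node(pair(2, 2), false), X := node(pair(2, 2), false).
Bind W := pair(pair(false, c), c); substituting into the one remaining equation that mentions W gives: tree(node(pair(pair(false, c), c), pair(false, c)), pair(c, M)) =?= tree(X2, pair(c, node(2, false))).
Delete trivial equation node(1, false) =?= node(1, false).
Decompose tree/2: node(pair(pair(false, c), c), pair(false, c)) =?= X2,  pair(c, M) =?= pair(c, node(2, false)).
Bind X2 := node(pair(pair(false, c), c), pair(false, c)); no other remaining equation mentions X2.
Decompose pair/2: c =?= c,  M =?= node(2, false).
Delete trivial equation c =?= c.
Bind M := node(2, false).
MGU = { P ↦ 1, Z ↦ node(pair(2, 2), false), N ↦ 2, X1 ↦ pair(false, c), X ↦ node(pair(2, 2), false), Y2 ↦ 2, W ↦ pair(pair(false, c), c), X2 ↦ node(pair(pair(false, c), c), pair(false, c)), M ↦ node(2, false) }, so W ↦ pair(pair(false, c), c).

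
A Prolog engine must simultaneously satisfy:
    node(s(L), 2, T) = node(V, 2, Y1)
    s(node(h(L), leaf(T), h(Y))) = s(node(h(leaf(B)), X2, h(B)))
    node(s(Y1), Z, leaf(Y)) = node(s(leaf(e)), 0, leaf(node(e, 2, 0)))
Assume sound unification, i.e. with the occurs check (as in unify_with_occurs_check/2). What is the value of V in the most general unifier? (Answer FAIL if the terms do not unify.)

Decompose node/3: s(L) = V,  2 = 2,  T = Y1.
Bind V := s(L); no other remaining equation mentions V.
Delete trivial equation 2 = 2.
Bind T := Y1; substituting into the one remaining equation that mentions T gives: s(node(h(L), leaf(Y1), h(Y))) = s(node(h(leaf(B)), X2, h(B))).
Decompose s/1: node(h(L), leaf(Y1), h(Y)) = node(h(leaf(B)), X2, h(B)).
Decompose node/3: h(L) = h(leaf(B)),  leaf(Y1) = X2,  h(Y) = h(B).
Decompose h/1: L = leaf(B).
Bind L := leaf(B); no other remaining equation mentions L. Substituting into the earlier binding gives V := s(leaf(B)).
Bind X2 := leaf(Y1); no other remaining equation mentions X2.
Decompose h/1: Y = B.
Bind Y := B; substituting into the remaining equation gives: node(s(Y1), Z, leaf(B)) = node(s(leaf(e)), 0, leaf(node(e, 2, 0))).
Decompose node/3: s(Y1) = s(leaf(e)),  Z = 0,  leaf(B) = leaf(node(e, 2, 0)).
Decompose s/1: Y1 = leaf(e).
Bind Y1 := leaf(e); no other remaining equation mentions Y1. Substituting into the earlier bindings gives T := leaf(e), X2 := leaf(leaf(e)).
Bind Z := 0; no other remaining equation mentions Z.
Decompose leaf/1: B = node(e, 2, 0).
Bind B := node(e, 2, 0). Substituting into the earlier bindings gives V := s(leaf(node(e, 2, 0))), L := leaf(node(e, 2, 0)), Y := node(e, 2, 0).
MGU = { V -> s(leaf(node(e, 2, 0))), T -> leaf(e), L -> leaf(node(e, 2, 0)), X2 -> leaf(leaf(e)), Y -> node(e, 2, 0), Y1 -> leaf(e), Z -> 0, B -> node(e, 2, 0) }, so V -> s(leaf(node(e, 2, 0))).

s(leaf(node(e, 2, 0)))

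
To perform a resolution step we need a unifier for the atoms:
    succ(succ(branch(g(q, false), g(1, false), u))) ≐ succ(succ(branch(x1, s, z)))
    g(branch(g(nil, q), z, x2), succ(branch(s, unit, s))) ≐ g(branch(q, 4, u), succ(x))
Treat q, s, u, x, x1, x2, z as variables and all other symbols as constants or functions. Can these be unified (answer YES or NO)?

Decompose succ/1: succ(branch(g(q, false), g(1, false), u)) ≐ succ(branch(x1, s, z)).
Decompose succ/1: branch(g(q, false), g(1, false), u) ≐ branch(x1, s, z).
Decompose branch/3: g(q, false) ≐ x1,  g(1, false) ≐ s,  u ≐ z.
Bind x1 := g(q, false); no other remaining equation mentions x1.
Bind s := g(1, false); substituting into the one remaining equation that mentions s gives: g(branch(g(nil, q), z, x2), succ(branch(g(1, false), unit, g(1, false)))) ≐ g(branch(q, 4, u), succ(x)).
Bind u := z; substituting into the remaining equation gives: g(branch(g(nil, q), z, x2), succ(branch(g(1, false), unit, g(1, false)))) ≐ g(branch(q, 4, z), succ(x)).
Decompose g/2: branch(g(nil, q), z, x2) ≐ branch(q, 4, z),  succ(branch(g(1, false), unit, g(1, false))) ≐ succ(x).
Decompose branch/3: g(nil, q) ≐ q,  z ≐ 4,  x2 ≐ z.
Occurs check fails: q occurs in g(nil, q); the equation q ≐ g(nil, q) has no finite solution.

NO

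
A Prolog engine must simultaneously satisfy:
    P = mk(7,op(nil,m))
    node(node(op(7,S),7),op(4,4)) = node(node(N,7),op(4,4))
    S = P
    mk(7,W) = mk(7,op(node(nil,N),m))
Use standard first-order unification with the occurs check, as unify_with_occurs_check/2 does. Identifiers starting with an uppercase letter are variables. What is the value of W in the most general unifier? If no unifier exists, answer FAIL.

Bind P := mk(7,op(nil,m)); substituting into the one remaining equation that mentions P gives: S = mk(7,op(nil,m)).
Decompose node/2: node(op(7,S),7) = node(N,7),  op(4,4) = op(4,4).
Decompose node/2: op(7,S) = N,  7 = 7.
Bind N := op(7,S); substituting into the one remaining equation that mentions N gives: mk(7,W) = mk(7,op(node(nil,op(7,S)),m)).
Delete trivial equation 7 = 7.
Delete trivial equation op(4,4) = op(4,4).
Bind S := mk(7,op(nil,m)); substituting into the remaining equation gives: mk(7,W) = mk(7,op(node(nil,op(7,mk(7,op(nil,m)))),m)). Substituting into the earlier binding gives N := op(7,mk(7,op(nil,m))).
Decompose mk/2: 7 = 7,  W = op(node(nil,op(7,mk(7,op(nil,m)))),m).
Delete trivial equation 7 = 7.
Bind W := op(node(nil,op(7,mk(7,op(nil,m)))),m).
MGU = { P = mk(7,op(nil,m)), N = op(7,mk(7,op(nil,m))), S = mk(7,op(nil,m)), W = op(node(nil,op(7,mk(7,op(nil,m)))),m) }, so W = op(node(nil,op(7,mk(7,op(nil,m)))),m).

op(node(nil,op(7,mk(7,op(nil,m)))),m)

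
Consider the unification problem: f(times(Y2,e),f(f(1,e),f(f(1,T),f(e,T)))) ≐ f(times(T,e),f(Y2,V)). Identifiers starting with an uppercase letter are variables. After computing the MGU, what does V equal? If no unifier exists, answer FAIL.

f(f(1,f(1,e)),f(e,f(1,e)))

Decompose f/2: times(Y2,e) ≐ times(T,e),  f(f(1,e),f(f(1,T),f(e,T))) ≐ f(Y2,V).
Decompose times/2: Y2 ≐ T,  e ≐ e.
Bind Y2 := T; substituting into the one remaining equation that mentions Y2 gives: f(f(1,e),f(f(1,T),f(e,T))) ≐ f(T,V).
Delete trivial equation e ≐ e.
Decompose f/2: f(1,e) ≐ T,  f(f(1,T),f(e,T)) ≐ V.
Bind T := f(1,e); substituting into the remaining equation gives: f(f(1,f(1,e)),f(e,f(1,e))) ≐ V. Substituting into the earlier binding gives Y2 := f(1,e).
Bind V := f(f(1,f(1,e)),f(e,f(1,e))).
MGU = { Y2 -> f(1,e), T -> f(1,e), V -> f(f(1,f(1,e)),f(e,f(1,e))) }, so V -> f(f(1,f(1,e)),f(e,f(1,e))).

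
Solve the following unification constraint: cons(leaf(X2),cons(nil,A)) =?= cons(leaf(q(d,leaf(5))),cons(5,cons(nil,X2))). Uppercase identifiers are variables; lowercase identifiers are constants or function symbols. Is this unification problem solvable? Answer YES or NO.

NO

Decompose cons/2: leaf(X2) =?= leaf(q(d,leaf(5))),  cons(nil,A) =?= cons(5,cons(nil,X2)).
Decompose leaf/1: X2 =?= q(d,leaf(5)).
Bind X2 := q(d,leaf(5)); substituting into the remaining equation gives: cons(nil,A) =?= cons(5,cons(nil,q(d,leaf(5)))).
Decompose cons/2: nil =?= 5,  A =?= cons(nil,q(d,leaf(5))).
Clash: constants nil and 5 differ; no unifier exists.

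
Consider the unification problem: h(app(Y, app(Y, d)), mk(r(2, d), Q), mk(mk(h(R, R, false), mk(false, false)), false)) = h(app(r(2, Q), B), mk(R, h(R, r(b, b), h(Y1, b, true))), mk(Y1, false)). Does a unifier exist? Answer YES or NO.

Decompose h/3: app(Y, app(Y, d)) = app(r(2, Q), B),  mk(r(2, d), Q) = mk(R, h(R, r(b, b), h(Y1, b, true))),  mk(mk(h(R, R, false), mk(false, false)), false) = mk(Y1, false).
Decompose app/2: Y = r(2, Q),  app(Y, d) = B.
Bind Y := r(2, Q); substituting into the one remaining equation that mentions Y gives: app(r(2, Q), d) = B.
Bind B := app(r(2, Q), d); no other remaining equation mentions B.
Decompose mk/2: r(2, d) = R,  Q = h(R, r(b, b), h(Y1, b, true)).
Bind R := r(2, d); substituting into the remaining equations gives: Q = h(r(2, d), r(b, b), h(Y1, b, true)),  mk(mk(h(r(2, d), r(2, d), false), mk(false, false)), false) = mk(Y1, false).
Bind Q := h(r(2, d), r(b, b), h(Y1, b, true)); no other remaining equation mentions Q. Substituting into the earlier bindings gives Y := r(2, h(r(2, d), r(b, b), h(Y1, b, true))), B := app(r(2, h(r(2, d), r(b, b), h(Y1, b, true))), d).
Decompose mk/2: mk(h(r(2, d), r(2, d), false), mk(false, false)) = Y1,  false = false.
Bind Y1 := mk(h(r(2, d), r(2, d), false), mk(false, false)); no other remaining equation mentions Y1. Substituting into the earlier bindings gives Y := r(2, h(r(2, d), r(b, b), h(mk(h(r(2, d), r(2, d), false), mk(false, false)), b, true))), B := app(r(2, h(r(2, d), r(b, b), h(mk(h(r(2, d), r(2, d), false), mk(false, false)), b, true))), d), Q := h(r(2, d), r(b, b), h(mk(h(r(2, d), r(2, d), false), mk(false, false)), b, true)).
Delete trivial equation false = false.
No equations remain and no clash or occurs-check failure arose, so a unifier exists.

YES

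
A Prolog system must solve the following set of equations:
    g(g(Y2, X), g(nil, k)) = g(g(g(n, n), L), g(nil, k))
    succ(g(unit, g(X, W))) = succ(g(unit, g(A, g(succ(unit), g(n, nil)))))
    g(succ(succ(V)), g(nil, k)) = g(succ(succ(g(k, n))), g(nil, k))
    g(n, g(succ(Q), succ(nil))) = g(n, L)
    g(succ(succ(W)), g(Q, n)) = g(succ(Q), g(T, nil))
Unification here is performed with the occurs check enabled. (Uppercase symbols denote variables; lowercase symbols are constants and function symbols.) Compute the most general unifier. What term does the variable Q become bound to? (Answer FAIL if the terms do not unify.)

Decompose g/2: g(Y2, X) = g(g(n, n), L),  g(nil, k) = g(nil, k).
Decompose g/2: Y2 = g(n, n),  X = L.
Bind Y2 := g(n, n); no other remaining equation mentions Y2.
Bind X := L; substituting into the one remaining equation that mentions X gives: succ(g(unit, g(L, W))) = succ(g(unit, g(A, g(succ(unit), g(n, nil))))).
Delete trivial equation g(nil, k) = g(nil, k).
Decompose succ/1: g(unit, g(L, W)) = g(unit, g(A, g(succ(unit), g(n, nil)))).
Decompose g/2: unit = unit,  g(L, W) = g(A, g(succ(unit), g(n, nil))).
Delete trivial equation unit = unit.
Decompose g/2: L = A,  W = g(succ(unit), g(n, nil)).
Bind L := A; substituting into the one remaining equation that mentions L gives: g(n, g(succ(Q), succ(nil))) = g(n, A). Substituting into the earlier binding gives X := A.
Bind W := g(succ(unit), g(n, nil)); substituting into the one remaining equation that mentions W gives: g(succ(succ(g(succ(unit), g(n, nil)))), g(Q, n)) = g(succ(Q), g(T, nil)).
Decompose g/2: succ(succ(V)) = succ(succ(g(k, n))),  g(nil, k) = g(nil, k).
Decompose succ/1: succ(V) = succ(g(k, n)).
Decompose succ/1: V = g(k, n).
Bind V := g(k, n); no other remaining equation mentions V.
Delete trivial equation g(nil, k) = g(nil, k).
Decompose g/2: n = n,  g(succ(Q), succ(nil)) = A.
Delete trivial equation n = n.
Bind A := g(succ(Q), succ(nil)); no other remaining equation mentions A. Substituting into the earlier bindings gives X := g(succ(Q), succ(nil)), L := g(succ(Q), succ(nil)).
Decompose g/2: succ(succ(g(succ(unit), g(n, nil)))) = succ(Q),  g(Q, n) = g(T, nil).
Decompose succ/1: succ(g(succ(unit), g(n, nil))) = Q.
Bind Q := succ(g(succ(unit), g(n, nil))); substituting into the remaining equation gives: g(succ(g(succ(unit), g(n, nil))), n) = g(T, nil). Substituting into the earlier bindings gives X := g(succ(succ(g(succ(unit), g(n, nil)))), succ(nil)), L := g(succ(succ(g(succ(unit), g(n, nil)))), succ(nil)), A := g(succ(succ(g(succ(unit), g(n, nil)))), succ(nil)).
Decompose g/2: succ(g(succ(unit), g(n, nil))) = T,  n = nil.
Bind T := succ(g(succ(unit), g(n, nil))); no other remaining equation mentions T.
Clash: constants n and nil differ; no unifier exists.

FAIL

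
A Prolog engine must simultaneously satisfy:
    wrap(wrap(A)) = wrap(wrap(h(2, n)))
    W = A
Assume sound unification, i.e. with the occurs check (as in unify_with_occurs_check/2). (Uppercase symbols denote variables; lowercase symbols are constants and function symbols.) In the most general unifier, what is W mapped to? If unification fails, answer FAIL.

Decompose wrap/1: wrap(A) = wrap(h(2, n)).
Decompose wrap/1: A = h(2, n).
Bind A := h(2, n); substituting into the remaining equation gives: W = h(2, n).
Bind W := h(2, n).
MGU = { A -> h(2, n), W -> h(2, n) }, so W -> h(2, n).

h(2, n)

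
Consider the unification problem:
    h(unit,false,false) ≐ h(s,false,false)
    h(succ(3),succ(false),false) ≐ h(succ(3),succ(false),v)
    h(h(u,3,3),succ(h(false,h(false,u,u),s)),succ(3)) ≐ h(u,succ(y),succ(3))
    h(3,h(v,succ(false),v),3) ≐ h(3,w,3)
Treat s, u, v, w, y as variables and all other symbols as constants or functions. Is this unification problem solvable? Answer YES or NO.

Decompose h/3: unit ≐ s,  false ≐ false,  false ≐ false.
Bind s := unit; substituting into the one remaining equation that mentions s gives: h(h(u,3,3),succ(h(false,h(false,u,u),unit)),succ(3)) ≐ h(u,succ(y),succ(3)).
Delete trivial equation false ≐ false.
Delete trivial equation false ≐ false.
Decompose h/3: succ(3) ≐ succ(3),  succ(false) ≐ succ(false),  false ≐ v.
Delete trivial equation succ(3) ≐ succ(3).
Delete trivial equation succ(false) ≐ succ(false).
Bind v := false; substituting into the one remaining equation that mentions v gives: h(3,h(false,succ(false),false),3) ≐ h(3,w,3).
Decompose h/3: h(u,3,3) ≐ u,  succ(h(false,h(false,u,u),unit)) ≐ succ(y),  succ(3) ≐ succ(3).
Occurs check fails: u occurs in h(u,3,3); the equation u ≐ h(u,3,3) has no finite solution.

NO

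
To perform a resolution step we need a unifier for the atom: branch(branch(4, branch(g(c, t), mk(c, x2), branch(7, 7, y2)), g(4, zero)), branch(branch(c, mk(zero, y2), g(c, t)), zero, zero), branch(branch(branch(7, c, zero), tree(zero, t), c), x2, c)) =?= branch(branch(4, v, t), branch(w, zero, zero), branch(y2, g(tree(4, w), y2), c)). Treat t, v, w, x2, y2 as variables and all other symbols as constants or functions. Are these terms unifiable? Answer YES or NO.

YES

Decompose branch/3: branch(4, branch(g(c, t), mk(c, x2), branch(7, 7, y2)), g(4, zero)) =?= branch(4, v, t),  branch(branch(c, mk(zero, y2), g(c, t)), zero, zero) =?= branch(w, zero, zero),  branch(branch(branch(7, c, zero), tree(zero, t), c), x2, c) =?= branch(y2, g(tree(4, w), y2), c).
Decompose branch/3: 4 =?= 4,  branch(g(c, t), mk(c, x2), branch(7, 7, y2)) =?= v,  g(4, zero) =?= t.
Delete trivial equation 4 =?= 4.
Bind v := branch(g(c, t), mk(c, x2), branch(7, 7, y2)); no other remaining equation mentions v.
Bind t := g(4, zero); substituting into the remaining equations gives: branch(branch(c, mk(zero, y2), g(c, g(4, zero))), zero, zero) =?= branch(w, zero, zero),  branch(branch(branch(7, c, zero), tree(zero, g(4, zero)), c), x2, c) =?= branch(y2, g(tree(4, w), y2), c). Substituting into the earlier binding gives v := branch(g(c, g(4, zero)), mk(c, x2), branch(7, 7, y2)).
Decompose branch/3: branch(c, mk(zero, y2), g(c, g(4, zero))) =?= w,  zero =?= zero,  zero =?= zero.
Bind w := branch(c, mk(zero, y2), g(c, g(4, zero))); substituting into the one remaining equation that mentions w gives: branch(branch(branch(7, c, zero), tree(zero, g(4, zero)), c), x2, c) =?= branch(y2, g(tree(4, branch(c, mk(zero, y2), g(c, g(4, zero)))), y2), c).
Delete trivial equation zero =?= zero.
Delete trivial equation zero =?= zero.
Decompose branch/3: branch(branch(7, c, zero), tree(zero, g(4, zero)), c) =?= y2,  x2 =?= g(tree(4, branch(c, mk(zero, y2), g(c, g(4, zero)))), y2),  c =?= c.
Bind y2 := branch(branch(7, c, zero), tree(zero, g(4, zero)), c); substituting into the one remaining equation that mentions y2 gives: x2 =?= g(tree(4, branch(c, mk(zero, branch(branch(7, c, zero), tree(zero, g(4, zero)), c)), g(c, g(4, zero)))), branch(branch(7, c, zero), tree(zero, g(4, zero)), c)). Substituting into the earlier bindings gives v := branch(g(c, g(4, zero)), mk(c, x2), branch(7, 7, branch(branch(7, c, zero), tree(zero, g(4, zero)), c))), w := branch(c, mk(zero, branch(branch(7, c, zero), tree(zero, g(4, zero)), c)), g(c, g(4, zero))).
Bind x2 := g(tree(4, branch(c, mk(zero, branch(branch(7, c, zero), tree(zero, g(4, zero)), c)), g(c, g(4, zero)))), branch(branch(7, c, zero), tree(zero, g(4, zero)), c)); no other remaining equation mentions x2. Substituting into the earlier binding gives v := branch(g(c, g(4, zero)), mk(c, g(tree(4, branch(c, mk(zero, branch(branch(7, c, zero), tree(zero, g(4, zero)), c)), g(c, g(4, zero)))), branch(branch(7, c, zero), tree(zero, g(4, zero)), c))), branch(7, 7, branch(branch(7, c, zero), tree(zero, g(4, zero)), c))).
Delete trivial equation c =?= c.
No equations remain and no clash or occurs-check failure arose, so a unifier exists.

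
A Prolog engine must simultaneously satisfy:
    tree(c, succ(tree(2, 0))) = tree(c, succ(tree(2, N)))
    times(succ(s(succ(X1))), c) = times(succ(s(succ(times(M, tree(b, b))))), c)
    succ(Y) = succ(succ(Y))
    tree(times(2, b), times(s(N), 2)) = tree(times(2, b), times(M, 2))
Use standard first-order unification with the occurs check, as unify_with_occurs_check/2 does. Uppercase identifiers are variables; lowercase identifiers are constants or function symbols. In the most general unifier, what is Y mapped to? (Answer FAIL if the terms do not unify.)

Decompose tree/2: c = c,  succ(tree(2, 0)) = succ(tree(2, N)).
Delete trivial equation c = c.
Decompose succ/1: tree(2, 0) = tree(2, N).
Decompose tree/2: 2 = 2,  0 = N.
Delete trivial equation 2 = 2.
Bind N := 0; substituting into the one remaining equation that mentions N gives: tree(times(2, b), times(s(0), 2)) = tree(times(2, b), times(M, 2)).
Decompose times/2: succ(s(succ(X1))) = succ(s(succ(times(M, tree(b, b))))),  c = c.
Decompose succ/1: s(succ(X1)) = s(succ(times(M, tree(b, b)))).
Decompose s/1: succ(X1) = succ(times(M, tree(b, b))).
Decompose succ/1: X1 = times(M, tree(b, b)).
Bind X1 := times(M, tree(b, b)); no other remaining equation mentions X1.
Delete trivial equation c = c.
Decompose succ/1: Y = succ(Y).
Occurs check fails: Y occurs in succ(Y); the equation Y = succ(Y) has no finite solution.

FAIL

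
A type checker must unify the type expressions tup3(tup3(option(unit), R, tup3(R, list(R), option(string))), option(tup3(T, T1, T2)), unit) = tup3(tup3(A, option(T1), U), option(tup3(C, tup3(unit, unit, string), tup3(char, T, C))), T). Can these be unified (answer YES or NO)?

Decompose tup3/3: tup3(option(unit), R, tup3(R, list(R), option(string))) = tup3(A, option(T1), U),  option(tup3(T, T1, T2)) = option(tup3(C, tup3(unit, unit, string), tup3(char, T, C))),  unit = T.
Decompose tup3/3: option(unit) = A,  R = option(T1),  tup3(R, list(R), option(string)) = U.
Bind A := option(unit); no other remaining equation mentions A.
Bind R := option(T1); substituting into the one remaining equation that mentions R gives: tup3(option(T1), list(option(T1)), option(string)) = U.
Bind U := tup3(option(T1), list(option(T1)), option(string)); no other remaining equation mentions U.
Decompose option/1: tup3(T, T1, T2) = tup3(C, tup3(unit, unit, string), tup3(char, T, C)).
Decompose tup3/3: T = C,  T1 = tup3(unit, unit, string),  T2 = tup3(char, T, C).
Bind T := C; substituting into the 2 remaining equations that mention T gives: T2 = tup3(char, C, C),  unit = C.
Bind T1 := tup3(unit, unit, string); no other remaining equation mentions T1. Substituting into the earlier bindings gives R := option(tup3(unit, unit, string)), U := tup3(option(tup3(unit, unit, string)), list(option(tup3(unit, unit, string))), option(string)).
Bind T2 := tup3(char, C, C); no other remaining equation mentions T2.
Bind C := unit. Substituting into the earlier bindings gives T := unit, T2 := tup3(char, unit, unit).
No equations remain and no clash or occurs-check failure arose, so a unifier exists.

YES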